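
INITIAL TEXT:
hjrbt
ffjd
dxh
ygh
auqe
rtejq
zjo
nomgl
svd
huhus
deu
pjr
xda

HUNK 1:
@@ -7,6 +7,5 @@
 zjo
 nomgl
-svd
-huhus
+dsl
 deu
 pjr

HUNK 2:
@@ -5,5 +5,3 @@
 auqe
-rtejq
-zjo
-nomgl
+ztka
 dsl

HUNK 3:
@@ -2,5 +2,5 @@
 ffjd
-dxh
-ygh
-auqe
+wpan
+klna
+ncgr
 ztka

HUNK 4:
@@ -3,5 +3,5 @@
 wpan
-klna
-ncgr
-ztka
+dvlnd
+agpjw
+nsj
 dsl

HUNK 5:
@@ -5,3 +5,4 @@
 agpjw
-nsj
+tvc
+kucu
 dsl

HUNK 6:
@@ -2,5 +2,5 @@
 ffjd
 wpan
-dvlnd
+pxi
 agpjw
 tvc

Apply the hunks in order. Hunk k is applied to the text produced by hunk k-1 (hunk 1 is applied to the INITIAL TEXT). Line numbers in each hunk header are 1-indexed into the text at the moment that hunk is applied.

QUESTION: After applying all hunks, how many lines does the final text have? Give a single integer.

Answer: 11

Derivation:
Hunk 1: at line 7 remove [svd,huhus] add [dsl] -> 12 lines: hjrbt ffjd dxh ygh auqe rtejq zjo nomgl dsl deu pjr xda
Hunk 2: at line 5 remove [rtejq,zjo,nomgl] add [ztka] -> 10 lines: hjrbt ffjd dxh ygh auqe ztka dsl deu pjr xda
Hunk 3: at line 2 remove [dxh,ygh,auqe] add [wpan,klna,ncgr] -> 10 lines: hjrbt ffjd wpan klna ncgr ztka dsl deu pjr xda
Hunk 4: at line 3 remove [klna,ncgr,ztka] add [dvlnd,agpjw,nsj] -> 10 lines: hjrbt ffjd wpan dvlnd agpjw nsj dsl deu pjr xda
Hunk 5: at line 5 remove [nsj] add [tvc,kucu] -> 11 lines: hjrbt ffjd wpan dvlnd agpjw tvc kucu dsl deu pjr xda
Hunk 6: at line 2 remove [dvlnd] add [pxi] -> 11 lines: hjrbt ffjd wpan pxi agpjw tvc kucu dsl deu pjr xda
Final line count: 11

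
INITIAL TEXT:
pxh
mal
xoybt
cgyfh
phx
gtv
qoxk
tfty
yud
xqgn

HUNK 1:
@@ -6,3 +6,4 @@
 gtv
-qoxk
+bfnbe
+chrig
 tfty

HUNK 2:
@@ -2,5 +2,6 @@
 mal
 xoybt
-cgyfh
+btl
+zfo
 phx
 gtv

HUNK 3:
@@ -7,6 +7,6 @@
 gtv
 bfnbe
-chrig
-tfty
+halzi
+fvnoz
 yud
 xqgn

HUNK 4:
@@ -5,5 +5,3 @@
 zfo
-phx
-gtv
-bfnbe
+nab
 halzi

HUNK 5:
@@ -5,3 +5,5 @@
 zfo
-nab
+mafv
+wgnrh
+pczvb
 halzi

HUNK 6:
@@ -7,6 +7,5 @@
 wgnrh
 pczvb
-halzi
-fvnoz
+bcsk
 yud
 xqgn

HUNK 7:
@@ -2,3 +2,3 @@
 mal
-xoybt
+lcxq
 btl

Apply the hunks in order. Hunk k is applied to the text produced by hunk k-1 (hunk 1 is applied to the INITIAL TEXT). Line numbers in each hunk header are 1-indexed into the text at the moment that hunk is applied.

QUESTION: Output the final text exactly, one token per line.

Hunk 1: at line 6 remove [qoxk] add [bfnbe,chrig] -> 11 lines: pxh mal xoybt cgyfh phx gtv bfnbe chrig tfty yud xqgn
Hunk 2: at line 2 remove [cgyfh] add [btl,zfo] -> 12 lines: pxh mal xoybt btl zfo phx gtv bfnbe chrig tfty yud xqgn
Hunk 3: at line 7 remove [chrig,tfty] add [halzi,fvnoz] -> 12 lines: pxh mal xoybt btl zfo phx gtv bfnbe halzi fvnoz yud xqgn
Hunk 4: at line 5 remove [phx,gtv,bfnbe] add [nab] -> 10 lines: pxh mal xoybt btl zfo nab halzi fvnoz yud xqgn
Hunk 5: at line 5 remove [nab] add [mafv,wgnrh,pczvb] -> 12 lines: pxh mal xoybt btl zfo mafv wgnrh pczvb halzi fvnoz yud xqgn
Hunk 6: at line 7 remove [halzi,fvnoz] add [bcsk] -> 11 lines: pxh mal xoybt btl zfo mafv wgnrh pczvb bcsk yud xqgn
Hunk 7: at line 2 remove [xoybt] add [lcxq] -> 11 lines: pxh mal lcxq btl zfo mafv wgnrh pczvb bcsk yud xqgn

Answer: pxh
mal
lcxq
btl
zfo
mafv
wgnrh
pczvb
bcsk
yud
xqgn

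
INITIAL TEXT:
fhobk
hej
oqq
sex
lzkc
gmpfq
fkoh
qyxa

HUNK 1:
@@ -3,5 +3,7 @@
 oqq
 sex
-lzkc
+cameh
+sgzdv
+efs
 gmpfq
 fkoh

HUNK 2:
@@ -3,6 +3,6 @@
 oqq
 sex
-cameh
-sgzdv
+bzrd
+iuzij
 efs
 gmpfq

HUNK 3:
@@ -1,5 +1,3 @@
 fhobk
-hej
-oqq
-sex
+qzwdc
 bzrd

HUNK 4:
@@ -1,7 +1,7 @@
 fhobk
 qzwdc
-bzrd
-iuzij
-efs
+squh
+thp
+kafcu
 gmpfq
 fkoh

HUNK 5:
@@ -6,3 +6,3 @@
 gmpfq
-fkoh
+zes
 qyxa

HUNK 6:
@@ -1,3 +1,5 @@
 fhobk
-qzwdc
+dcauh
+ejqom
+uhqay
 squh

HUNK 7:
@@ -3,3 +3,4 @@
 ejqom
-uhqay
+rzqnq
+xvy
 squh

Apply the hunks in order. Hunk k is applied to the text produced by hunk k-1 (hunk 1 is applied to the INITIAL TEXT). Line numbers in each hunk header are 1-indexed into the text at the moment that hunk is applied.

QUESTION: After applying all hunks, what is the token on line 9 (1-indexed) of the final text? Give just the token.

Answer: gmpfq

Derivation:
Hunk 1: at line 3 remove [lzkc] add [cameh,sgzdv,efs] -> 10 lines: fhobk hej oqq sex cameh sgzdv efs gmpfq fkoh qyxa
Hunk 2: at line 3 remove [cameh,sgzdv] add [bzrd,iuzij] -> 10 lines: fhobk hej oqq sex bzrd iuzij efs gmpfq fkoh qyxa
Hunk 3: at line 1 remove [hej,oqq,sex] add [qzwdc] -> 8 lines: fhobk qzwdc bzrd iuzij efs gmpfq fkoh qyxa
Hunk 4: at line 1 remove [bzrd,iuzij,efs] add [squh,thp,kafcu] -> 8 lines: fhobk qzwdc squh thp kafcu gmpfq fkoh qyxa
Hunk 5: at line 6 remove [fkoh] add [zes] -> 8 lines: fhobk qzwdc squh thp kafcu gmpfq zes qyxa
Hunk 6: at line 1 remove [qzwdc] add [dcauh,ejqom,uhqay] -> 10 lines: fhobk dcauh ejqom uhqay squh thp kafcu gmpfq zes qyxa
Hunk 7: at line 3 remove [uhqay] add [rzqnq,xvy] -> 11 lines: fhobk dcauh ejqom rzqnq xvy squh thp kafcu gmpfq zes qyxa
Final line 9: gmpfq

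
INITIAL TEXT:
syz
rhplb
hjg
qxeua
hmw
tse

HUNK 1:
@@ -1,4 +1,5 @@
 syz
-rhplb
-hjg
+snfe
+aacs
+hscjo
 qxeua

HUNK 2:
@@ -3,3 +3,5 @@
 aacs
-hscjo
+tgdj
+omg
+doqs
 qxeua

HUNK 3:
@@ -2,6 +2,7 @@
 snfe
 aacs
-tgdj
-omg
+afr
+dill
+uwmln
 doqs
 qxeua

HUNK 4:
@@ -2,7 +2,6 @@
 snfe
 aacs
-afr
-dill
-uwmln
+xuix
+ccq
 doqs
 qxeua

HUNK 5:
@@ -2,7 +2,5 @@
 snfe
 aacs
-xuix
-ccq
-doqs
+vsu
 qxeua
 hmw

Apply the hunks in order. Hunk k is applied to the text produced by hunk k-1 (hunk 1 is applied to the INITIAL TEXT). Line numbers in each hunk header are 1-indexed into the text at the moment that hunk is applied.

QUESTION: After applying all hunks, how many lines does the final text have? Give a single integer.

Answer: 7

Derivation:
Hunk 1: at line 1 remove [rhplb,hjg] add [snfe,aacs,hscjo] -> 7 lines: syz snfe aacs hscjo qxeua hmw tse
Hunk 2: at line 3 remove [hscjo] add [tgdj,omg,doqs] -> 9 lines: syz snfe aacs tgdj omg doqs qxeua hmw tse
Hunk 3: at line 2 remove [tgdj,omg] add [afr,dill,uwmln] -> 10 lines: syz snfe aacs afr dill uwmln doqs qxeua hmw tse
Hunk 4: at line 2 remove [afr,dill,uwmln] add [xuix,ccq] -> 9 lines: syz snfe aacs xuix ccq doqs qxeua hmw tse
Hunk 5: at line 2 remove [xuix,ccq,doqs] add [vsu] -> 7 lines: syz snfe aacs vsu qxeua hmw tse
Final line count: 7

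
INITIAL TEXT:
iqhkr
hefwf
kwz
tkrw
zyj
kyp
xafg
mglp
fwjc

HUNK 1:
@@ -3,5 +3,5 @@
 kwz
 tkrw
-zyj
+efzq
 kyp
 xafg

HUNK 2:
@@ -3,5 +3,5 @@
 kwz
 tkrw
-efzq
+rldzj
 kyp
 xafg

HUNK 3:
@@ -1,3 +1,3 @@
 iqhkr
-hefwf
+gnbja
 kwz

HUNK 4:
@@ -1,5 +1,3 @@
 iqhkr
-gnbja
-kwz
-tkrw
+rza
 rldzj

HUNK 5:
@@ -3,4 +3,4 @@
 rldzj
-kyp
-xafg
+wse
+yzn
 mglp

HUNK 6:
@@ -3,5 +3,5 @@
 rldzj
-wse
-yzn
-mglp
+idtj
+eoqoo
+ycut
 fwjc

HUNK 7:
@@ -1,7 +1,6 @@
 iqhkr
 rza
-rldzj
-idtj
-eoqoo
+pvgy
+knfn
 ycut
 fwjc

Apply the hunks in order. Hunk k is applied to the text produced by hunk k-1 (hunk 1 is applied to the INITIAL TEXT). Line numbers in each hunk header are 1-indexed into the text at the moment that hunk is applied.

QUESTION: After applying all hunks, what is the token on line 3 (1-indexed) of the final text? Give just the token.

Hunk 1: at line 3 remove [zyj] add [efzq] -> 9 lines: iqhkr hefwf kwz tkrw efzq kyp xafg mglp fwjc
Hunk 2: at line 3 remove [efzq] add [rldzj] -> 9 lines: iqhkr hefwf kwz tkrw rldzj kyp xafg mglp fwjc
Hunk 3: at line 1 remove [hefwf] add [gnbja] -> 9 lines: iqhkr gnbja kwz tkrw rldzj kyp xafg mglp fwjc
Hunk 4: at line 1 remove [gnbja,kwz,tkrw] add [rza] -> 7 lines: iqhkr rza rldzj kyp xafg mglp fwjc
Hunk 5: at line 3 remove [kyp,xafg] add [wse,yzn] -> 7 lines: iqhkr rza rldzj wse yzn mglp fwjc
Hunk 6: at line 3 remove [wse,yzn,mglp] add [idtj,eoqoo,ycut] -> 7 lines: iqhkr rza rldzj idtj eoqoo ycut fwjc
Hunk 7: at line 1 remove [rldzj,idtj,eoqoo] add [pvgy,knfn] -> 6 lines: iqhkr rza pvgy knfn ycut fwjc
Final line 3: pvgy

Answer: pvgy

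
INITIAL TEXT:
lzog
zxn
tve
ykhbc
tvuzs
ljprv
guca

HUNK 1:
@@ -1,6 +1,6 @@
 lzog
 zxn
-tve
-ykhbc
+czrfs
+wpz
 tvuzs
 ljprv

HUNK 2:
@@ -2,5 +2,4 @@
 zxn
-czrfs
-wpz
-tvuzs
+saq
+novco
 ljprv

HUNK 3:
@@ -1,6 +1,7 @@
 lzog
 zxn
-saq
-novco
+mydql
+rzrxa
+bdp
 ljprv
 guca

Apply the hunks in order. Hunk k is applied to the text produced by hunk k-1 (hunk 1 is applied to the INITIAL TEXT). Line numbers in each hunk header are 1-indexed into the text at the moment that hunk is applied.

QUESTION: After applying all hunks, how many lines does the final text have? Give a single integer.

Answer: 7

Derivation:
Hunk 1: at line 1 remove [tve,ykhbc] add [czrfs,wpz] -> 7 lines: lzog zxn czrfs wpz tvuzs ljprv guca
Hunk 2: at line 2 remove [czrfs,wpz,tvuzs] add [saq,novco] -> 6 lines: lzog zxn saq novco ljprv guca
Hunk 3: at line 1 remove [saq,novco] add [mydql,rzrxa,bdp] -> 7 lines: lzog zxn mydql rzrxa bdp ljprv guca
Final line count: 7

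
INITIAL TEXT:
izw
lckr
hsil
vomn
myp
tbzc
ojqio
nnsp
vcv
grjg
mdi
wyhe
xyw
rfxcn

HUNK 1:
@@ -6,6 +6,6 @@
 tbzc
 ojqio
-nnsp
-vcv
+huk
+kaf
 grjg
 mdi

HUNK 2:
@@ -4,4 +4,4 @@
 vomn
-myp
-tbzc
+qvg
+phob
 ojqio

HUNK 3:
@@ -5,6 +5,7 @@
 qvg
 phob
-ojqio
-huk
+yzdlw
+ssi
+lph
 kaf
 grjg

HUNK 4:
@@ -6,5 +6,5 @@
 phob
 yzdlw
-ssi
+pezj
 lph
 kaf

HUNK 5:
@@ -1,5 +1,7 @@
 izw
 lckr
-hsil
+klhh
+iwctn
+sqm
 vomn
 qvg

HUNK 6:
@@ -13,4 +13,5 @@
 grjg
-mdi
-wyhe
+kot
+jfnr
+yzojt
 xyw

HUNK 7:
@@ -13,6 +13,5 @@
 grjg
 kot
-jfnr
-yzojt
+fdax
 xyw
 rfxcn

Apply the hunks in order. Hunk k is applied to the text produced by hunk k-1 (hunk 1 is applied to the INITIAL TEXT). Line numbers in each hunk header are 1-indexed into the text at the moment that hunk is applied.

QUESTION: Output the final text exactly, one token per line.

Answer: izw
lckr
klhh
iwctn
sqm
vomn
qvg
phob
yzdlw
pezj
lph
kaf
grjg
kot
fdax
xyw
rfxcn

Derivation:
Hunk 1: at line 6 remove [nnsp,vcv] add [huk,kaf] -> 14 lines: izw lckr hsil vomn myp tbzc ojqio huk kaf grjg mdi wyhe xyw rfxcn
Hunk 2: at line 4 remove [myp,tbzc] add [qvg,phob] -> 14 lines: izw lckr hsil vomn qvg phob ojqio huk kaf grjg mdi wyhe xyw rfxcn
Hunk 3: at line 5 remove [ojqio,huk] add [yzdlw,ssi,lph] -> 15 lines: izw lckr hsil vomn qvg phob yzdlw ssi lph kaf grjg mdi wyhe xyw rfxcn
Hunk 4: at line 6 remove [ssi] add [pezj] -> 15 lines: izw lckr hsil vomn qvg phob yzdlw pezj lph kaf grjg mdi wyhe xyw rfxcn
Hunk 5: at line 1 remove [hsil] add [klhh,iwctn,sqm] -> 17 lines: izw lckr klhh iwctn sqm vomn qvg phob yzdlw pezj lph kaf grjg mdi wyhe xyw rfxcn
Hunk 6: at line 13 remove [mdi,wyhe] add [kot,jfnr,yzojt] -> 18 lines: izw lckr klhh iwctn sqm vomn qvg phob yzdlw pezj lph kaf grjg kot jfnr yzojt xyw rfxcn
Hunk 7: at line 13 remove [jfnr,yzojt] add [fdax] -> 17 lines: izw lckr klhh iwctn sqm vomn qvg phob yzdlw pezj lph kaf grjg kot fdax xyw rfxcn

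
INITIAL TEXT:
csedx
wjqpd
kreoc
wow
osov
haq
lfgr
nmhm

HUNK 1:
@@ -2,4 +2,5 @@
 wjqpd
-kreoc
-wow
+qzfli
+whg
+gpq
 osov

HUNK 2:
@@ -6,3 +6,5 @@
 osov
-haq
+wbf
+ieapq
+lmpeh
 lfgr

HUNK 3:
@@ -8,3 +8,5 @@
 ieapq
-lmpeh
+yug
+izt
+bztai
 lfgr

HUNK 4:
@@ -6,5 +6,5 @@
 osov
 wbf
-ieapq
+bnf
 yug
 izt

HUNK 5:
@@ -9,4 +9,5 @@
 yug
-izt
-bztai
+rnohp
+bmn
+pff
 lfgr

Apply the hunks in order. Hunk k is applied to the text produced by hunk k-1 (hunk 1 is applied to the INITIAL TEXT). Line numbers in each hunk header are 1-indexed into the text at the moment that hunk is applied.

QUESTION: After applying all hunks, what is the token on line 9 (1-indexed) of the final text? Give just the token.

Hunk 1: at line 2 remove [kreoc,wow] add [qzfli,whg,gpq] -> 9 lines: csedx wjqpd qzfli whg gpq osov haq lfgr nmhm
Hunk 2: at line 6 remove [haq] add [wbf,ieapq,lmpeh] -> 11 lines: csedx wjqpd qzfli whg gpq osov wbf ieapq lmpeh lfgr nmhm
Hunk 3: at line 8 remove [lmpeh] add [yug,izt,bztai] -> 13 lines: csedx wjqpd qzfli whg gpq osov wbf ieapq yug izt bztai lfgr nmhm
Hunk 4: at line 6 remove [ieapq] add [bnf] -> 13 lines: csedx wjqpd qzfli whg gpq osov wbf bnf yug izt bztai lfgr nmhm
Hunk 5: at line 9 remove [izt,bztai] add [rnohp,bmn,pff] -> 14 lines: csedx wjqpd qzfli whg gpq osov wbf bnf yug rnohp bmn pff lfgr nmhm
Final line 9: yug

Answer: yug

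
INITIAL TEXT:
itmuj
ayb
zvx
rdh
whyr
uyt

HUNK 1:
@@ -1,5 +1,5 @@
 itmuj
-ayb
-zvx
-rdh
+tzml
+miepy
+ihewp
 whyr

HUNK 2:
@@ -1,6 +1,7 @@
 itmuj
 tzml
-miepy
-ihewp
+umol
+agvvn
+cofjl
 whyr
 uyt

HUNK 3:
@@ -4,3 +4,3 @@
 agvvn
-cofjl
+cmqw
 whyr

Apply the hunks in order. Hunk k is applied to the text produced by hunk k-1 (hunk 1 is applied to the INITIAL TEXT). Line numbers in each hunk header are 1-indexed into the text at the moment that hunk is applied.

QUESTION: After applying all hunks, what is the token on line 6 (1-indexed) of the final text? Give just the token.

Answer: whyr

Derivation:
Hunk 1: at line 1 remove [ayb,zvx,rdh] add [tzml,miepy,ihewp] -> 6 lines: itmuj tzml miepy ihewp whyr uyt
Hunk 2: at line 1 remove [miepy,ihewp] add [umol,agvvn,cofjl] -> 7 lines: itmuj tzml umol agvvn cofjl whyr uyt
Hunk 3: at line 4 remove [cofjl] add [cmqw] -> 7 lines: itmuj tzml umol agvvn cmqw whyr uyt
Final line 6: whyr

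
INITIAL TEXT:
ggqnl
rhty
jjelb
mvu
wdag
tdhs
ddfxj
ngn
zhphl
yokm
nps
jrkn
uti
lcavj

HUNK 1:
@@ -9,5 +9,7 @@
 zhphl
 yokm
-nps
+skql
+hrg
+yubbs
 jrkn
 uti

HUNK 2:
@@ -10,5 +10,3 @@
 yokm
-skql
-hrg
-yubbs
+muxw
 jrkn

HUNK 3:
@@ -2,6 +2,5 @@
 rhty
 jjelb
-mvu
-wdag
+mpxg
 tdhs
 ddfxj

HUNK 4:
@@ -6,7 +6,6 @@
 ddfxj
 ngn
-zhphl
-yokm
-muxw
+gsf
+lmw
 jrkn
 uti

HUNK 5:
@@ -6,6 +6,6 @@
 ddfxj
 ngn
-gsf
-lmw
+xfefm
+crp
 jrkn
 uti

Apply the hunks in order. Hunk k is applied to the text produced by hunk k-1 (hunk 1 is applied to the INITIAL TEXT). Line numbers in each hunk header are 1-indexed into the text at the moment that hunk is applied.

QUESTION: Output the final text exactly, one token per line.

Answer: ggqnl
rhty
jjelb
mpxg
tdhs
ddfxj
ngn
xfefm
crp
jrkn
uti
lcavj

Derivation:
Hunk 1: at line 9 remove [nps] add [skql,hrg,yubbs] -> 16 lines: ggqnl rhty jjelb mvu wdag tdhs ddfxj ngn zhphl yokm skql hrg yubbs jrkn uti lcavj
Hunk 2: at line 10 remove [skql,hrg,yubbs] add [muxw] -> 14 lines: ggqnl rhty jjelb mvu wdag tdhs ddfxj ngn zhphl yokm muxw jrkn uti lcavj
Hunk 3: at line 2 remove [mvu,wdag] add [mpxg] -> 13 lines: ggqnl rhty jjelb mpxg tdhs ddfxj ngn zhphl yokm muxw jrkn uti lcavj
Hunk 4: at line 6 remove [zhphl,yokm,muxw] add [gsf,lmw] -> 12 lines: ggqnl rhty jjelb mpxg tdhs ddfxj ngn gsf lmw jrkn uti lcavj
Hunk 5: at line 6 remove [gsf,lmw] add [xfefm,crp] -> 12 lines: ggqnl rhty jjelb mpxg tdhs ddfxj ngn xfefm crp jrkn uti lcavj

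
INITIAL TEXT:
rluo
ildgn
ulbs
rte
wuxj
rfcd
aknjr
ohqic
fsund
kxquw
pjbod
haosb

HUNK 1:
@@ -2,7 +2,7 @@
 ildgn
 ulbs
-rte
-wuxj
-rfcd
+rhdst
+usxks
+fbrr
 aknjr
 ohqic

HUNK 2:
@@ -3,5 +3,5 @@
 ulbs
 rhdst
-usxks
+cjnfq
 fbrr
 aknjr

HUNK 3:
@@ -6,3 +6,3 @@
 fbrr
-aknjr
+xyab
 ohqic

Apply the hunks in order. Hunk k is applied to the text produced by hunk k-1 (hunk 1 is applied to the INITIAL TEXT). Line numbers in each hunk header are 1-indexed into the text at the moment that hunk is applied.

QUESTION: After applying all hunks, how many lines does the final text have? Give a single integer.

Hunk 1: at line 2 remove [rte,wuxj,rfcd] add [rhdst,usxks,fbrr] -> 12 lines: rluo ildgn ulbs rhdst usxks fbrr aknjr ohqic fsund kxquw pjbod haosb
Hunk 2: at line 3 remove [usxks] add [cjnfq] -> 12 lines: rluo ildgn ulbs rhdst cjnfq fbrr aknjr ohqic fsund kxquw pjbod haosb
Hunk 3: at line 6 remove [aknjr] add [xyab] -> 12 lines: rluo ildgn ulbs rhdst cjnfq fbrr xyab ohqic fsund kxquw pjbod haosb
Final line count: 12

Answer: 12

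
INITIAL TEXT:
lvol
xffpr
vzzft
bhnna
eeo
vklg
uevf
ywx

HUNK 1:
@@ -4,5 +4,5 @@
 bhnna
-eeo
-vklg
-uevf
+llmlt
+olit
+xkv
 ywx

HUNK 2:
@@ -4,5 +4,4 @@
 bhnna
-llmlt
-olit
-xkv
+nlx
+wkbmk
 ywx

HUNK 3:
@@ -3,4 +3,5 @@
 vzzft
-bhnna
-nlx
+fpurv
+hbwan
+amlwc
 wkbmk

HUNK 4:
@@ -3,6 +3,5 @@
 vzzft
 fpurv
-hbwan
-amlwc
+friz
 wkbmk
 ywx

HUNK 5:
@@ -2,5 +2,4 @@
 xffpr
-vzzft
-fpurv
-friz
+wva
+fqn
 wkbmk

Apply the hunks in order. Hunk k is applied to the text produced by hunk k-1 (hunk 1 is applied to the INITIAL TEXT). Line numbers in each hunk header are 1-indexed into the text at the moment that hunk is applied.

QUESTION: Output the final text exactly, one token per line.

Hunk 1: at line 4 remove [eeo,vklg,uevf] add [llmlt,olit,xkv] -> 8 lines: lvol xffpr vzzft bhnna llmlt olit xkv ywx
Hunk 2: at line 4 remove [llmlt,olit,xkv] add [nlx,wkbmk] -> 7 lines: lvol xffpr vzzft bhnna nlx wkbmk ywx
Hunk 3: at line 3 remove [bhnna,nlx] add [fpurv,hbwan,amlwc] -> 8 lines: lvol xffpr vzzft fpurv hbwan amlwc wkbmk ywx
Hunk 4: at line 3 remove [hbwan,amlwc] add [friz] -> 7 lines: lvol xffpr vzzft fpurv friz wkbmk ywx
Hunk 5: at line 2 remove [vzzft,fpurv,friz] add [wva,fqn] -> 6 lines: lvol xffpr wva fqn wkbmk ywx

Answer: lvol
xffpr
wva
fqn
wkbmk
ywx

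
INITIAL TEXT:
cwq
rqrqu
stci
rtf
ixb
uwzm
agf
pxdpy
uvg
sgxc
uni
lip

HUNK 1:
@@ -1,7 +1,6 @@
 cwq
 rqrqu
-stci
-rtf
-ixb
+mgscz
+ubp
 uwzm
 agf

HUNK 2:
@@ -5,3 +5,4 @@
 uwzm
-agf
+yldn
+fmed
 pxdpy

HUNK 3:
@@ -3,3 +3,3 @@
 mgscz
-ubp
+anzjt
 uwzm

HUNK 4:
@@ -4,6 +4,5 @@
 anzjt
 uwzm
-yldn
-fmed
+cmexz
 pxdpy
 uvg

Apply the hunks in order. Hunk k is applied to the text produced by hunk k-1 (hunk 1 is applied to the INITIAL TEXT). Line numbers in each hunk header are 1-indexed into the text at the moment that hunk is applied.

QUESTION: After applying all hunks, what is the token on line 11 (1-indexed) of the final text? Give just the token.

Answer: lip

Derivation:
Hunk 1: at line 1 remove [stci,rtf,ixb] add [mgscz,ubp] -> 11 lines: cwq rqrqu mgscz ubp uwzm agf pxdpy uvg sgxc uni lip
Hunk 2: at line 5 remove [agf] add [yldn,fmed] -> 12 lines: cwq rqrqu mgscz ubp uwzm yldn fmed pxdpy uvg sgxc uni lip
Hunk 3: at line 3 remove [ubp] add [anzjt] -> 12 lines: cwq rqrqu mgscz anzjt uwzm yldn fmed pxdpy uvg sgxc uni lip
Hunk 4: at line 4 remove [yldn,fmed] add [cmexz] -> 11 lines: cwq rqrqu mgscz anzjt uwzm cmexz pxdpy uvg sgxc uni lip
Final line 11: lip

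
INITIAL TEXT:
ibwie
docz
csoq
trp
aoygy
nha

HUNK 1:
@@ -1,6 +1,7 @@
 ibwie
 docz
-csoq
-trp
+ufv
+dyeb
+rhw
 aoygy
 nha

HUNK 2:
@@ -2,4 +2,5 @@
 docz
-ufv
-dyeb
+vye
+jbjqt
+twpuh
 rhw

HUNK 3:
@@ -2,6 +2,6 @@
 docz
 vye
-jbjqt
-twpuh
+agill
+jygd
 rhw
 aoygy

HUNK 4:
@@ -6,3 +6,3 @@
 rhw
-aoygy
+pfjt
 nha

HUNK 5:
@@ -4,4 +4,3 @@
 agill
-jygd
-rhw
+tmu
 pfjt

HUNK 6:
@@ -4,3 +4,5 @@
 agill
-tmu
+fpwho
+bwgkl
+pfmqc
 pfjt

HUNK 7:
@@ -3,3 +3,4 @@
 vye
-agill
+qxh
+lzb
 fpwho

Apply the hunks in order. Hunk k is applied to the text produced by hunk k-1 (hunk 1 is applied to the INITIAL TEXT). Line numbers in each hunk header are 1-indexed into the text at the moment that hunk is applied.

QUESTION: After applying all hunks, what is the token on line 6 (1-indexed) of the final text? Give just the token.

Hunk 1: at line 1 remove [csoq,trp] add [ufv,dyeb,rhw] -> 7 lines: ibwie docz ufv dyeb rhw aoygy nha
Hunk 2: at line 2 remove [ufv,dyeb] add [vye,jbjqt,twpuh] -> 8 lines: ibwie docz vye jbjqt twpuh rhw aoygy nha
Hunk 3: at line 2 remove [jbjqt,twpuh] add [agill,jygd] -> 8 lines: ibwie docz vye agill jygd rhw aoygy nha
Hunk 4: at line 6 remove [aoygy] add [pfjt] -> 8 lines: ibwie docz vye agill jygd rhw pfjt nha
Hunk 5: at line 4 remove [jygd,rhw] add [tmu] -> 7 lines: ibwie docz vye agill tmu pfjt nha
Hunk 6: at line 4 remove [tmu] add [fpwho,bwgkl,pfmqc] -> 9 lines: ibwie docz vye agill fpwho bwgkl pfmqc pfjt nha
Hunk 7: at line 3 remove [agill] add [qxh,lzb] -> 10 lines: ibwie docz vye qxh lzb fpwho bwgkl pfmqc pfjt nha
Final line 6: fpwho

Answer: fpwho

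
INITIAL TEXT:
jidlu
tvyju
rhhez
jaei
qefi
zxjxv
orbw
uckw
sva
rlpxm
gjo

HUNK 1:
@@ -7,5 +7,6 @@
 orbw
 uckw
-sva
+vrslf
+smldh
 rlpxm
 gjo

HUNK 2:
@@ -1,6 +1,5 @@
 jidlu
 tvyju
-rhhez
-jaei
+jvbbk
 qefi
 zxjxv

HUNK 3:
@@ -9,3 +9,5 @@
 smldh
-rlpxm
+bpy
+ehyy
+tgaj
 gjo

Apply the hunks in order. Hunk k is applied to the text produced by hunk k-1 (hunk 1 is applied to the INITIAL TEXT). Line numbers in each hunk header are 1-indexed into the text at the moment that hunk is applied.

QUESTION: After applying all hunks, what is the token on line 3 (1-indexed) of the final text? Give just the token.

Answer: jvbbk

Derivation:
Hunk 1: at line 7 remove [sva] add [vrslf,smldh] -> 12 lines: jidlu tvyju rhhez jaei qefi zxjxv orbw uckw vrslf smldh rlpxm gjo
Hunk 2: at line 1 remove [rhhez,jaei] add [jvbbk] -> 11 lines: jidlu tvyju jvbbk qefi zxjxv orbw uckw vrslf smldh rlpxm gjo
Hunk 3: at line 9 remove [rlpxm] add [bpy,ehyy,tgaj] -> 13 lines: jidlu tvyju jvbbk qefi zxjxv orbw uckw vrslf smldh bpy ehyy tgaj gjo
Final line 3: jvbbk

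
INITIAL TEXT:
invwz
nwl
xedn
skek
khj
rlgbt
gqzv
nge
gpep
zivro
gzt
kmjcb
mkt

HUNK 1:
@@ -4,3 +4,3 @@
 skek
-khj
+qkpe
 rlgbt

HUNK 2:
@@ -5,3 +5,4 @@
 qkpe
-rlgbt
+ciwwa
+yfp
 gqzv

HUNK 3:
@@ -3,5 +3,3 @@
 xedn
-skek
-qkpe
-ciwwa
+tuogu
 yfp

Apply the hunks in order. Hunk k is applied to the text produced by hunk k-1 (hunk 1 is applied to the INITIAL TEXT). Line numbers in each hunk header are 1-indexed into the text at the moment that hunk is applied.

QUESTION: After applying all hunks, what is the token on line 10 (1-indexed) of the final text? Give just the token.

Answer: gzt

Derivation:
Hunk 1: at line 4 remove [khj] add [qkpe] -> 13 lines: invwz nwl xedn skek qkpe rlgbt gqzv nge gpep zivro gzt kmjcb mkt
Hunk 2: at line 5 remove [rlgbt] add [ciwwa,yfp] -> 14 lines: invwz nwl xedn skek qkpe ciwwa yfp gqzv nge gpep zivro gzt kmjcb mkt
Hunk 3: at line 3 remove [skek,qkpe,ciwwa] add [tuogu] -> 12 lines: invwz nwl xedn tuogu yfp gqzv nge gpep zivro gzt kmjcb mkt
Final line 10: gzt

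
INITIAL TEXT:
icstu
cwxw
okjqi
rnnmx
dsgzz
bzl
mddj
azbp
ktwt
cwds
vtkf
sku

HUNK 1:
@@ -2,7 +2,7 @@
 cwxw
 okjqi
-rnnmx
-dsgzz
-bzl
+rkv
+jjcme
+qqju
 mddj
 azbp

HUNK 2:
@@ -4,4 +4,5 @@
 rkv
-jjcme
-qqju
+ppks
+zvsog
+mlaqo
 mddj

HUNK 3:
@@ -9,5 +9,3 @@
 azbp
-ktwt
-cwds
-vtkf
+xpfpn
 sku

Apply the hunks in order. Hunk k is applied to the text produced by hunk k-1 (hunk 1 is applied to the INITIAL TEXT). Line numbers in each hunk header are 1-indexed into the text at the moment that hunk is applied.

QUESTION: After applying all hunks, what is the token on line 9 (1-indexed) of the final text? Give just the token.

Hunk 1: at line 2 remove [rnnmx,dsgzz,bzl] add [rkv,jjcme,qqju] -> 12 lines: icstu cwxw okjqi rkv jjcme qqju mddj azbp ktwt cwds vtkf sku
Hunk 2: at line 4 remove [jjcme,qqju] add [ppks,zvsog,mlaqo] -> 13 lines: icstu cwxw okjqi rkv ppks zvsog mlaqo mddj azbp ktwt cwds vtkf sku
Hunk 3: at line 9 remove [ktwt,cwds,vtkf] add [xpfpn] -> 11 lines: icstu cwxw okjqi rkv ppks zvsog mlaqo mddj azbp xpfpn sku
Final line 9: azbp

Answer: azbp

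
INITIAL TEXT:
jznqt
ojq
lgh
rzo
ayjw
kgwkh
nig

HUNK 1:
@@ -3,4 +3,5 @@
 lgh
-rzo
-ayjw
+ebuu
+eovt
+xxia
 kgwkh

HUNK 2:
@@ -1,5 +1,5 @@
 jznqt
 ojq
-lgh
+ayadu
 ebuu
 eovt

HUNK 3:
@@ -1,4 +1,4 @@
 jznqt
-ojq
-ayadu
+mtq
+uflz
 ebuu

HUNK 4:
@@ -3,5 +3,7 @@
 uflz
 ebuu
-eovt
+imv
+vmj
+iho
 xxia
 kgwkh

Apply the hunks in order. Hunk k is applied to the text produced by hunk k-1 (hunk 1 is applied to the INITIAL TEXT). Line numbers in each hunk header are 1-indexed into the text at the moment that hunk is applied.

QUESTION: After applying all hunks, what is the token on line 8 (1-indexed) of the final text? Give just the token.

Answer: xxia

Derivation:
Hunk 1: at line 3 remove [rzo,ayjw] add [ebuu,eovt,xxia] -> 8 lines: jznqt ojq lgh ebuu eovt xxia kgwkh nig
Hunk 2: at line 1 remove [lgh] add [ayadu] -> 8 lines: jznqt ojq ayadu ebuu eovt xxia kgwkh nig
Hunk 3: at line 1 remove [ojq,ayadu] add [mtq,uflz] -> 8 lines: jznqt mtq uflz ebuu eovt xxia kgwkh nig
Hunk 4: at line 3 remove [eovt] add [imv,vmj,iho] -> 10 lines: jznqt mtq uflz ebuu imv vmj iho xxia kgwkh nig
Final line 8: xxia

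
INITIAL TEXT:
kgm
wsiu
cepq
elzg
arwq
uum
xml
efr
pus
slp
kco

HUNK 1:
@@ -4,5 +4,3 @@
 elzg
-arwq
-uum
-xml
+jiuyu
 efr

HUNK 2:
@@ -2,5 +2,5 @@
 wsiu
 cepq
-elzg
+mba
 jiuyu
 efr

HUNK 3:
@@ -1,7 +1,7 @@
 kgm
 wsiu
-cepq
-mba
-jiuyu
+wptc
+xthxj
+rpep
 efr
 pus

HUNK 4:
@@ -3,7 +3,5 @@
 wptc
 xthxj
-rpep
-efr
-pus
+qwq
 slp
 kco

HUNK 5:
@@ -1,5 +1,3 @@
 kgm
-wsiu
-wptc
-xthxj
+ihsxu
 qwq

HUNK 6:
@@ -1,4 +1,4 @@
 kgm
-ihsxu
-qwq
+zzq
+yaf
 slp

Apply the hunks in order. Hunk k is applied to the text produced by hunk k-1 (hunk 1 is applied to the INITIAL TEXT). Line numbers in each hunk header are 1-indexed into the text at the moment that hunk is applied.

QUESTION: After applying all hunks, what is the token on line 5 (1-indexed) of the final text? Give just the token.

Answer: kco

Derivation:
Hunk 1: at line 4 remove [arwq,uum,xml] add [jiuyu] -> 9 lines: kgm wsiu cepq elzg jiuyu efr pus slp kco
Hunk 2: at line 2 remove [elzg] add [mba] -> 9 lines: kgm wsiu cepq mba jiuyu efr pus slp kco
Hunk 3: at line 1 remove [cepq,mba,jiuyu] add [wptc,xthxj,rpep] -> 9 lines: kgm wsiu wptc xthxj rpep efr pus slp kco
Hunk 4: at line 3 remove [rpep,efr,pus] add [qwq] -> 7 lines: kgm wsiu wptc xthxj qwq slp kco
Hunk 5: at line 1 remove [wsiu,wptc,xthxj] add [ihsxu] -> 5 lines: kgm ihsxu qwq slp kco
Hunk 6: at line 1 remove [ihsxu,qwq] add [zzq,yaf] -> 5 lines: kgm zzq yaf slp kco
Final line 5: kco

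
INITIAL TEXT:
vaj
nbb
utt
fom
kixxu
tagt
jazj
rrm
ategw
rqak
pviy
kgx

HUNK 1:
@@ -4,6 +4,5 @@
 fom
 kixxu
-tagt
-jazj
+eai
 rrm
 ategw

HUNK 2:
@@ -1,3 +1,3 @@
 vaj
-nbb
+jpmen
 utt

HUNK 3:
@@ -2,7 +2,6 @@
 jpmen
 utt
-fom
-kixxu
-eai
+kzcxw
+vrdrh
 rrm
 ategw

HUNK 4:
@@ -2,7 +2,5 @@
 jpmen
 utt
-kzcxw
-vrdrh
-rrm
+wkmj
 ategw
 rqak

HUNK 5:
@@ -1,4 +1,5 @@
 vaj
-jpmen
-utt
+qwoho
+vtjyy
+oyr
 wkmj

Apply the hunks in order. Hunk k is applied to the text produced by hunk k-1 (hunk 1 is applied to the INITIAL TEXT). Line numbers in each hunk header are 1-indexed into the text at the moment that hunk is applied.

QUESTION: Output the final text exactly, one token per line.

Hunk 1: at line 4 remove [tagt,jazj] add [eai] -> 11 lines: vaj nbb utt fom kixxu eai rrm ategw rqak pviy kgx
Hunk 2: at line 1 remove [nbb] add [jpmen] -> 11 lines: vaj jpmen utt fom kixxu eai rrm ategw rqak pviy kgx
Hunk 3: at line 2 remove [fom,kixxu,eai] add [kzcxw,vrdrh] -> 10 lines: vaj jpmen utt kzcxw vrdrh rrm ategw rqak pviy kgx
Hunk 4: at line 2 remove [kzcxw,vrdrh,rrm] add [wkmj] -> 8 lines: vaj jpmen utt wkmj ategw rqak pviy kgx
Hunk 5: at line 1 remove [jpmen,utt] add [qwoho,vtjyy,oyr] -> 9 lines: vaj qwoho vtjyy oyr wkmj ategw rqak pviy kgx

Answer: vaj
qwoho
vtjyy
oyr
wkmj
ategw
rqak
pviy
kgx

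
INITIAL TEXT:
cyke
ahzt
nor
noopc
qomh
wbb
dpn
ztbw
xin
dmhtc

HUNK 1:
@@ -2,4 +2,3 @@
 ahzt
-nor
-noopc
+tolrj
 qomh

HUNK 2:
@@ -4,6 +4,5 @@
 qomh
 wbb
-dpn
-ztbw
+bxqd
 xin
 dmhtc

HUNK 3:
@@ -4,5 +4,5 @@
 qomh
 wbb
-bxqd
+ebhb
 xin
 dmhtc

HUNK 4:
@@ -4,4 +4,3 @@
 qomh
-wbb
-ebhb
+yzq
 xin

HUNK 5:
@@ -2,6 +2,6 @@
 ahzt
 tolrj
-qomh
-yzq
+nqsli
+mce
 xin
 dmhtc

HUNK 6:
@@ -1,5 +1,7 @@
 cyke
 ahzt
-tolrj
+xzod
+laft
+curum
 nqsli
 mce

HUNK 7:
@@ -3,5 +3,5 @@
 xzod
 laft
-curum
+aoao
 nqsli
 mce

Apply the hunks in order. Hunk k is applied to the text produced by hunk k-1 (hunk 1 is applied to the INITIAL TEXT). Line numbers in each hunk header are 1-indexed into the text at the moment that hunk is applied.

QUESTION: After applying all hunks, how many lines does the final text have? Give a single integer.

Answer: 9

Derivation:
Hunk 1: at line 2 remove [nor,noopc] add [tolrj] -> 9 lines: cyke ahzt tolrj qomh wbb dpn ztbw xin dmhtc
Hunk 2: at line 4 remove [dpn,ztbw] add [bxqd] -> 8 lines: cyke ahzt tolrj qomh wbb bxqd xin dmhtc
Hunk 3: at line 4 remove [bxqd] add [ebhb] -> 8 lines: cyke ahzt tolrj qomh wbb ebhb xin dmhtc
Hunk 4: at line 4 remove [wbb,ebhb] add [yzq] -> 7 lines: cyke ahzt tolrj qomh yzq xin dmhtc
Hunk 5: at line 2 remove [qomh,yzq] add [nqsli,mce] -> 7 lines: cyke ahzt tolrj nqsli mce xin dmhtc
Hunk 6: at line 1 remove [tolrj] add [xzod,laft,curum] -> 9 lines: cyke ahzt xzod laft curum nqsli mce xin dmhtc
Hunk 7: at line 3 remove [curum] add [aoao] -> 9 lines: cyke ahzt xzod laft aoao nqsli mce xin dmhtc
Final line count: 9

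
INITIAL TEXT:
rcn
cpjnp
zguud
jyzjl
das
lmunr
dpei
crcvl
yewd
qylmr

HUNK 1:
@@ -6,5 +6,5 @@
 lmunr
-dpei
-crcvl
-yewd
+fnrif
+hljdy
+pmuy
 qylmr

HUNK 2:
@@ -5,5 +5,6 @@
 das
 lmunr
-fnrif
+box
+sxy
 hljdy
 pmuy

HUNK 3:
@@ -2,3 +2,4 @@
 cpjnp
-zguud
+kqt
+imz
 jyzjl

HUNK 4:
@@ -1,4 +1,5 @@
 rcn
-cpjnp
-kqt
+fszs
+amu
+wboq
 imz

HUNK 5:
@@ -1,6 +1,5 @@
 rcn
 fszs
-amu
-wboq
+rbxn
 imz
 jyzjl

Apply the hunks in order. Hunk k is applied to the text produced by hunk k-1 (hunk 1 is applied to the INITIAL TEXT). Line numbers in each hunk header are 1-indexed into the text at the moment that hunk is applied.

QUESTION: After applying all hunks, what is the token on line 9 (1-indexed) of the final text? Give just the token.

Hunk 1: at line 6 remove [dpei,crcvl,yewd] add [fnrif,hljdy,pmuy] -> 10 lines: rcn cpjnp zguud jyzjl das lmunr fnrif hljdy pmuy qylmr
Hunk 2: at line 5 remove [fnrif] add [box,sxy] -> 11 lines: rcn cpjnp zguud jyzjl das lmunr box sxy hljdy pmuy qylmr
Hunk 3: at line 2 remove [zguud] add [kqt,imz] -> 12 lines: rcn cpjnp kqt imz jyzjl das lmunr box sxy hljdy pmuy qylmr
Hunk 4: at line 1 remove [cpjnp,kqt] add [fszs,amu,wboq] -> 13 lines: rcn fszs amu wboq imz jyzjl das lmunr box sxy hljdy pmuy qylmr
Hunk 5: at line 1 remove [amu,wboq] add [rbxn] -> 12 lines: rcn fszs rbxn imz jyzjl das lmunr box sxy hljdy pmuy qylmr
Final line 9: sxy

Answer: sxy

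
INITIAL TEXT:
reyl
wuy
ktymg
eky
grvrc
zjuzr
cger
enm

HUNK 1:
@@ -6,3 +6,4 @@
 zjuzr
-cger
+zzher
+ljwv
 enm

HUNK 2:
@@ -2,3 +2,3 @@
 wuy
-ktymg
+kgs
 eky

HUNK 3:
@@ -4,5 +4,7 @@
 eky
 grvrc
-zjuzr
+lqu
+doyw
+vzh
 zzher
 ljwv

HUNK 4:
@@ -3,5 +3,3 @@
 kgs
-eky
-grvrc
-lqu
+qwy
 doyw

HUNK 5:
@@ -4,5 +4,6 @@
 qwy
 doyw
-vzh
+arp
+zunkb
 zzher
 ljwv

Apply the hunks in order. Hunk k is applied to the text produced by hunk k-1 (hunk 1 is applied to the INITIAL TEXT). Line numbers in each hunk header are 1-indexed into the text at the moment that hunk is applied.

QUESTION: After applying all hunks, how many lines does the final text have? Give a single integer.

Hunk 1: at line 6 remove [cger] add [zzher,ljwv] -> 9 lines: reyl wuy ktymg eky grvrc zjuzr zzher ljwv enm
Hunk 2: at line 2 remove [ktymg] add [kgs] -> 9 lines: reyl wuy kgs eky grvrc zjuzr zzher ljwv enm
Hunk 3: at line 4 remove [zjuzr] add [lqu,doyw,vzh] -> 11 lines: reyl wuy kgs eky grvrc lqu doyw vzh zzher ljwv enm
Hunk 4: at line 3 remove [eky,grvrc,lqu] add [qwy] -> 9 lines: reyl wuy kgs qwy doyw vzh zzher ljwv enm
Hunk 5: at line 4 remove [vzh] add [arp,zunkb] -> 10 lines: reyl wuy kgs qwy doyw arp zunkb zzher ljwv enm
Final line count: 10

Answer: 10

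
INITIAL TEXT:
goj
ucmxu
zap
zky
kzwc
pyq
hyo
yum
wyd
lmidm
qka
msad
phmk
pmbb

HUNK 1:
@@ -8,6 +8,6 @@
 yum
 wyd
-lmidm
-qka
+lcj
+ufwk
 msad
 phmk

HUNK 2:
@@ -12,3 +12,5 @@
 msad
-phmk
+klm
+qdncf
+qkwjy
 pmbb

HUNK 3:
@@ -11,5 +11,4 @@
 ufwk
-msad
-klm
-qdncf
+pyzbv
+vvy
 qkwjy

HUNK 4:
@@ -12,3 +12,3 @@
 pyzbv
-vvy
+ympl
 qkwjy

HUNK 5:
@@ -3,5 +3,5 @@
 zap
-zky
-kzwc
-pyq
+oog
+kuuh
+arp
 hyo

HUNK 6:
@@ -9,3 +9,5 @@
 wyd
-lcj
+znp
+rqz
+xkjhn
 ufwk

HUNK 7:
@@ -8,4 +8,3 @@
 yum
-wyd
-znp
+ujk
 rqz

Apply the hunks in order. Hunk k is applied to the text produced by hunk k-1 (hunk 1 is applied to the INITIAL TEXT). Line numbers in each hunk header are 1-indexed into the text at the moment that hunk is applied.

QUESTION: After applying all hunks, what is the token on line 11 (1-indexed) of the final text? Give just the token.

Hunk 1: at line 8 remove [lmidm,qka] add [lcj,ufwk] -> 14 lines: goj ucmxu zap zky kzwc pyq hyo yum wyd lcj ufwk msad phmk pmbb
Hunk 2: at line 12 remove [phmk] add [klm,qdncf,qkwjy] -> 16 lines: goj ucmxu zap zky kzwc pyq hyo yum wyd lcj ufwk msad klm qdncf qkwjy pmbb
Hunk 3: at line 11 remove [msad,klm,qdncf] add [pyzbv,vvy] -> 15 lines: goj ucmxu zap zky kzwc pyq hyo yum wyd lcj ufwk pyzbv vvy qkwjy pmbb
Hunk 4: at line 12 remove [vvy] add [ympl] -> 15 lines: goj ucmxu zap zky kzwc pyq hyo yum wyd lcj ufwk pyzbv ympl qkwjy pmbb
Hunk 5: at line 3 remove [zky,kzwc,pyq] add [oog,kuuh,arp] -> 15 lines: goj ucmxu zap oog kuuh arp hyo yum wyd lcj ufwk pyzbv ympl qkwjy pmbb
Hunk 6: at line 9 remove [lcj] add [znp,rqz,xkjhn] -> 17 lines: goj ucmxu zap oog kuuh arp hyo yum wyd znp rqz xkjhn ufwk pyzbv ympl qkwjy pmbb
Hunk 7: at line 8 remove [wyd,znp] add [ujk] -> 16 lines: goj ucmxu zap oog kuuh arp hyo yum ujk rqz xkjhn ufwk pyzbv ympl qkwjy pmbb
Final line 11: xkjhn

Answer: xkjhn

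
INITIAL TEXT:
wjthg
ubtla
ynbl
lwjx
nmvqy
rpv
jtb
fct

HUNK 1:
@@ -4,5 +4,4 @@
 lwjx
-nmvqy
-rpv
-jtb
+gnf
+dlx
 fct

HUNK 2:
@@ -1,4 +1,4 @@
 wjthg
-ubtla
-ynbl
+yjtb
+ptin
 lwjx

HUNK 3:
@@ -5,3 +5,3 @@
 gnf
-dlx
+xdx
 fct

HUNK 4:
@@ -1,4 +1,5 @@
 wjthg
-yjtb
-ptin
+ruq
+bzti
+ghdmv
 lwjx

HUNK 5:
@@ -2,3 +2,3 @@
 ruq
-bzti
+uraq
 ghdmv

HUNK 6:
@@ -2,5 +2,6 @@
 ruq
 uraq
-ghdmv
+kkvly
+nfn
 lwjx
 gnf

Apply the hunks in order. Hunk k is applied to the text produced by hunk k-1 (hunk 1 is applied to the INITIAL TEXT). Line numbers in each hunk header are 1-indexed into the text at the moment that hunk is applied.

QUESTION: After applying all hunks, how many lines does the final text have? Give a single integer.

Hunk 1: at line 4 remove [nmvqy,rpv,jtb] add [gnf,dlx] -> 7 lines: wjthg ubtla ynbl lwjx gnf dlx fct
Hunk 2: at line 1 remove [ubtla,ynbl] add [yjtb,ptin] -> 7 lines: wjthg yjtb ptin lwjx gnf dlx fct
Hunk 3: at line 5 remove [dlx] add [xdx] -> 7 lines: wjthg yjtb ptin lwjx gnf xdx fct
Hunk 4: at line 1 remove [yjtb,ptin] add [ruq,bzti,ghdmv] -> 8 lines: wjthg ruq bzti ghdmv lwjx gnf xdx fct
Hunk 5: at line 2 remove [bzti] add [uraq] -> 8 lines: wjthg ruq uraq ghdmv lwjx gnf xdx fct
Hunk 6: at line 2 remove [ghdmv] add [kkvly,nfn] -> 9 lines: wjthg ruq uraq kkvly nfn lwjx gnf xdx fct
Final line count: 9

Answer: 9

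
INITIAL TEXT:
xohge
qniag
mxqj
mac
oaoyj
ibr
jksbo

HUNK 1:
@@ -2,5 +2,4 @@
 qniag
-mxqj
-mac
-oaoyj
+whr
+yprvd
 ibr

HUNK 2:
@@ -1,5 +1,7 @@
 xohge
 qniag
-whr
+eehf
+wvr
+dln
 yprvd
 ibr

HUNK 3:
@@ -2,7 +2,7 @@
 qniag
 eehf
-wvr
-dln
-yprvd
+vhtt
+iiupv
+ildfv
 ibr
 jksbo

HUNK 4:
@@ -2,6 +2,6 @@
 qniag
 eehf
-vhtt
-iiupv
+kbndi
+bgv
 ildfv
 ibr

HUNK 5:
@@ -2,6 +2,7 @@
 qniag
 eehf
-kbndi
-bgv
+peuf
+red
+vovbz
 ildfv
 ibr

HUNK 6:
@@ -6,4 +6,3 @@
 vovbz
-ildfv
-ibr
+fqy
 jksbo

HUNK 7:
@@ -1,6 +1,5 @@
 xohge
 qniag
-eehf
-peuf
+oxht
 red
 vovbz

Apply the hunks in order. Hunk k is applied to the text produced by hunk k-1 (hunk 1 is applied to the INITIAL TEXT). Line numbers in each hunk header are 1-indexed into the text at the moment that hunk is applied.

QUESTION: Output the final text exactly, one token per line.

Answer: xohge
qniag
oxht
red
vovbz
fqy
jksbo

Derivation:
Hunk 1: at line 2 remove [mxqj,mac,oaoyj] add [whr,yprvd] -> 6 lines: xohge qniag whr yprvd ibr jksbo
Hunk 2: at line 1 remove [whr] add [eehf,wvr,dln] -> 8 lines: xohge qniag eehf wvr dln yprvd ibr jksbo
Hunk 3: at line 2 remove [wvr,dln,yprvd] add [vhtt,iiupv,ildfv] -> 8 lines: xohge qniag eehf vhtt iiupv ildfv ibr jksbo
Hunk 4: at line 2 remove [vhtt,iiupv] add [kbndi,bgv] -> 8 lines: xohge qniag eehf kbndi bgv ildfv ibr jksbo
Hunk 5: at line 2 remove [kbndi,bgv] add [peuf,red,vovbz] -> 9 lines: xohge qniag eehf peuf red vovbz ildfv ibr jksbo
Hunk 6: at line 6 remove [ildfv,ibr] add [fqy] -> 8 lines: xohge qniag eehf peuf red vovbz fqy jksbo
Hunk 7: at line 1 remove [eehf,peuf] add [oxht] -> 7 lines: xohge qniag oxht red vovbz fqy jksbo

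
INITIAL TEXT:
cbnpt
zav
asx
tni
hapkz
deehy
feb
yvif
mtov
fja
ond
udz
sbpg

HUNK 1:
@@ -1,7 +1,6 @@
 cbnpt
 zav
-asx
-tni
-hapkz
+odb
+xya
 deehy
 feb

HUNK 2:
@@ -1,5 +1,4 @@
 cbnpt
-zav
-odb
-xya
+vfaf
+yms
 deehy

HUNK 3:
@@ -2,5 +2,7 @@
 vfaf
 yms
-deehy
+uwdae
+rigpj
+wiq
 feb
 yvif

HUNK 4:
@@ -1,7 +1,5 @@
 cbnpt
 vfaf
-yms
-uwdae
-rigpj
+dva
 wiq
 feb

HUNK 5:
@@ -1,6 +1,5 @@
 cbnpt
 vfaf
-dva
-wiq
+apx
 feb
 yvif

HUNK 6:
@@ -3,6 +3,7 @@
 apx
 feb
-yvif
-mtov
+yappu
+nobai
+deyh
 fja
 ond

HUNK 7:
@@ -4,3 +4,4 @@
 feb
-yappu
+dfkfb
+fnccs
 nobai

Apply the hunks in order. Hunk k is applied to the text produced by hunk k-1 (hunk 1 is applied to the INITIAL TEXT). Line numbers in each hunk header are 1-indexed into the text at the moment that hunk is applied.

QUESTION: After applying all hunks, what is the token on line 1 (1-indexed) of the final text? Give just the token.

Hunk 1: at line 1 remove [asx,tni,hapkz] add [odb,xya] -> 12 lines: cbnpt zav odb xya deehy feb yvif mtov fja ond udz sbpg
Hunk 2: at line 1 remove [zav,odb,xya] add [vfaf,yms] -> 11 lines: cbnpt vfaf yms deehy feb yvif mtov fja ond udz sbpg
Hunk 3: at line 2 remove [deehy] add [uwdae,rigpj,wiq] -> 13 lines: cbnpt vfaf yms uwdae rigpj wiq feb yvif mtov fja ond udz sbpg
Hunk 4: at line 1 remove [yms,uwdae,rigpj] add [dva] -> 11 lines: cbnpt vfaf dva wiq feb yvif mtov fja ond udz sbpg
Hunk 5: at line 1 remove [dva,wiq] add [apx] -> 10 lines: cbnpt vfaf apx feb yvif mtov fja ond udz sbpg
Hunk 6: at line 3 remove [yvif,mtov] add [yappu,nobai,deyh] -> 11 lines: cbnpt vfaf apx feb yappu nobai deyh fja ond udz sbpg
Hunk 7: at line 4 remove [yappu] add [dfkfb,fnccs] -> 12 lines: cbnpt vfaf apx feb dfkfb fnccs nobai deyh fja ond udz sbpg
Final line 1: cbnpt

Answer: cbnpt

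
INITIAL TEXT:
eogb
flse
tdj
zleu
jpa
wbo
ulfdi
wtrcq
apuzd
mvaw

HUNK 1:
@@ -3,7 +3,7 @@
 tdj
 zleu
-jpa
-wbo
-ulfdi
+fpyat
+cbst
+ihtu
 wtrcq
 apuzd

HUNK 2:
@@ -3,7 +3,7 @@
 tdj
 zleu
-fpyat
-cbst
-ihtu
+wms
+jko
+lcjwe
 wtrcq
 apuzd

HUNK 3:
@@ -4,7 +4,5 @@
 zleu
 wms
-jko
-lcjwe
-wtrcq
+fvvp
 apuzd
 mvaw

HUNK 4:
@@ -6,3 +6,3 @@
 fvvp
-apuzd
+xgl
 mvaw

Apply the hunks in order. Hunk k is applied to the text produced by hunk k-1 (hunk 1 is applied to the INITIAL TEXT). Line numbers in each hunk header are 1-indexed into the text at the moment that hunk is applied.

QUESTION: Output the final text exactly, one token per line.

Answer: eogb
flse
tdj
zleu
wms
fvvp
xgl
mvaw

Derivation:
Hunk 1: at line 3 remove [jpa,wbo,ulfdi] add [fpyat,cbst,ihtu] -> 10 lines: eogb flse tdj zleu fpyat cbst ihtu wtrcq apuzd mvaw
Hunk 2: at line 3 remove [fpyat,cbst,ihtu] add [wms,jko,lcjwe] -> 10 lines: eogb flse tdj zleu wms jko lcjwe wtrcq apuzd mvaw
Hunk 3: at line 4 remove [jko,lcjwe,wtrcq] add [fvvp] -> 8 lines: eogb flse tdj zleu wms fvvp apuzd mvaw
Hunk 4: at line 6 remove [apuzd] add [xgl] -> 8 lines: eogb flse tdj zleu wms fvvp xgl mvaw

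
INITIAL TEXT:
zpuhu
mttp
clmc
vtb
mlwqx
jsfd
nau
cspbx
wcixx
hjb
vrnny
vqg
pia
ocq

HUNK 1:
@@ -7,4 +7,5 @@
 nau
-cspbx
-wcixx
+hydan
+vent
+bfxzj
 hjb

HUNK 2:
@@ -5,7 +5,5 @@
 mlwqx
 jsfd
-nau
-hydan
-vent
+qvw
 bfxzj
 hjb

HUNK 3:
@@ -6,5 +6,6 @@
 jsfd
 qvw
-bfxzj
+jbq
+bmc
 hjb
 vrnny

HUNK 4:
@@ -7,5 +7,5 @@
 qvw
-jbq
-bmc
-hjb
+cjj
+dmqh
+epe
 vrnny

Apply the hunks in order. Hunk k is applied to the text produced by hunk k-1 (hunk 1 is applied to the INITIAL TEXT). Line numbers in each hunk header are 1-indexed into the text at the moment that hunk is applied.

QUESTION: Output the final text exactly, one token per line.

Hunk 1: at line 7 remove [cspbx,wcixx] add [hydan,vent,bfxzj] -> 15 lines: zpuhu mttp clmc vtb mlwqx jsfd nau hydan vent bfxzj hjb vrnny vqg pia ocq
Hunk 2: at line 5 remove [nau,hydan,vent] add [qvw] -> 13 lines: zpuhu mttp clmc vtb mlwqx jsfd qvw bfxzj hjb vrnny vqg pia ocq
Hunk 3: at line 6 remove [bfxzj] add [jbq,bmc] -> 14 lines: zpuhu mttp clmc vtb mlwqx jsfd qvw jbq bmc hjb vrnny vqg pia ocq
Hunk 4: at line 7 remove [jbq,bmc,hjb] add [cjj,dmqh,epe] -> 14 lines: zpuhu mttp clmc vtb mlwqx jsfd qvw cjj dmqh epe vrnny vqg pia ocq

Answer: zpuhu
mttp
clmc
vtb
mlwqx
jsfd
qvw
cjj
dmqh
epe
vrnny
vqg
pia
ocq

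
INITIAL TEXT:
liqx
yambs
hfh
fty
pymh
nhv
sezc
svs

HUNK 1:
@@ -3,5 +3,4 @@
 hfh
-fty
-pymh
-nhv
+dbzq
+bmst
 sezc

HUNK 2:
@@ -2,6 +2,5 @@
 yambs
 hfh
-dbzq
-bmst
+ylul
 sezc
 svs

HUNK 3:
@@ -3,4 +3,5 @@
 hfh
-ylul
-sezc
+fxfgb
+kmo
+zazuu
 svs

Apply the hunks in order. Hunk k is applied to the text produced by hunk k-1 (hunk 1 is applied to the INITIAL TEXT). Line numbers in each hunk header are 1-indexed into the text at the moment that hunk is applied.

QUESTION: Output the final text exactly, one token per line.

Answer: liqx
yambs
hfh
fxfgb
kmo
zazuu
svs

Derivation:
Hunk 1: at line 3 remove [fty,pymh,nhv] add [dbzq,bmst] -> 7 lines: liqx yambs hfh dbzq bmst sezc svs
Hunk 2: at line 2 remove [dbzq,bmst] add [ylul] -> 6 lines: liqx yambs hfh ylul sezc svs
Hunk 3: at line 3 remove [ylul,sezc] add [fxfgb,kmo,zazuu] -> 7 lines: liqx yambs hfh fxfgb kmo zazuu svs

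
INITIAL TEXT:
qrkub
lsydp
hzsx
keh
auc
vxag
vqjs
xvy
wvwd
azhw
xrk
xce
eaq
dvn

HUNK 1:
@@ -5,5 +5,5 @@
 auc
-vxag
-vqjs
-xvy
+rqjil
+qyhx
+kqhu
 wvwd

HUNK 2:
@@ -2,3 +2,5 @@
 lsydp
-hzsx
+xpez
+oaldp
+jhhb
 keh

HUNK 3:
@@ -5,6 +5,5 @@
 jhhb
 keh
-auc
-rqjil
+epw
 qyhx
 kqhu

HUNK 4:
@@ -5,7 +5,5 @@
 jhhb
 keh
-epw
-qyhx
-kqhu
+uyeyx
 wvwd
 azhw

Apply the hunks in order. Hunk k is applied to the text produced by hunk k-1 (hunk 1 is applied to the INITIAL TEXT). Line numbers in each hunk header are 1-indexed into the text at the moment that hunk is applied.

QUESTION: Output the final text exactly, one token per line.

Hunk 1: at line 5 remove [vxag,vqjs,xvy] add [rqjil,qyhx,kqhu] -> 14 lines: qrkub lsydp hzsx keh auc rqjil qyhx kqhu wvwd azhw xrk xce eaq dvn
Hunk 2: at line 2 remove [hzsx] add [xpez,oaldp,jhhb] -> 16 lines: qrkub lsydp xpez oaldp jhhb keh auc rqjil qyhx kqhu wvwd azhw xrk xce eaq dvn
Hunk 3: at line 5 remove [auc,rqjil] add [epw] -> 15 lines: qrkub lsydp xpez oaldp jhhb keh epw qyhx kqhu wvwd azhw xrk xce eaq dvn
Hunk 4: at line 5 remove [epw,qyhx,kqhu] add [uyeyx] -> 13 lines: qrkub lsydp xpez oaldp jhhb keh uyeyx wvwd azhw xrk xce eaq dvn

Answer: qrkub
lsydp
xpez
oaldp
jhhb
keh
uyeyx
wvwd
azhw
xrk
xce
eaq
dvn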